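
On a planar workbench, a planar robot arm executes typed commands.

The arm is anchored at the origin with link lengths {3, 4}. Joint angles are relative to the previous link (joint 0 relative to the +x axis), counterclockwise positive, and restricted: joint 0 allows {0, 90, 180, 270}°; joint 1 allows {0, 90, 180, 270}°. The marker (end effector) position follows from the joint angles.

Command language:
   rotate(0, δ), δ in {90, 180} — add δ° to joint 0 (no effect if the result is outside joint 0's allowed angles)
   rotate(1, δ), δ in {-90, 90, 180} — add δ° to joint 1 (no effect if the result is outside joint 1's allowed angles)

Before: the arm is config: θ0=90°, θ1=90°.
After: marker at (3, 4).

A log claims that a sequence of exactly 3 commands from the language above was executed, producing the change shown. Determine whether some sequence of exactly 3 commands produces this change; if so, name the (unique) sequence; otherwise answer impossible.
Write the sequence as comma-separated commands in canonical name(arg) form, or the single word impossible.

rotate(0, 90), rotate(0, 90), rotate(0, 90)

begin: config: θ0=90°, θ1=90°
t=1 rotate(0, 90) ⇒ config: θ0=180°, θ1=90°
t=2 rotate(0, 90) ⇒ config: θ0=270°, θ1=90°
t=3 rotate(0, 90) ⇒ config: θ0=0°, θ1=90°
no other 3-command option fits: unique.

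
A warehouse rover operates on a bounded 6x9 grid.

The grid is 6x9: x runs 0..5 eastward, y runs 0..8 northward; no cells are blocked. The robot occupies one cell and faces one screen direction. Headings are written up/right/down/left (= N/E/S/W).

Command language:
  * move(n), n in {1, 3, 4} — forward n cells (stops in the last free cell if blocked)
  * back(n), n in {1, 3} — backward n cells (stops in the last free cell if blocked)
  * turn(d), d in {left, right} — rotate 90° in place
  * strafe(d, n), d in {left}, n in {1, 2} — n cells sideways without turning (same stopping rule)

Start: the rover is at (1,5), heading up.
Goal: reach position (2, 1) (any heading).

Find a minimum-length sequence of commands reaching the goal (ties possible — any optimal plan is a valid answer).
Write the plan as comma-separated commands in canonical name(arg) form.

start: at (1,5), heading up
1. back(3) → at (1,2), heading up
2. turn(left) → at (1,2), heading left
3. strafe(left, 1) → at (1,1), heading left
4. back(1) → at (2,1), heading left
nothing shorter than 4 reaches the goal.

back(3), turn(left), strafe(left, 1), back(1)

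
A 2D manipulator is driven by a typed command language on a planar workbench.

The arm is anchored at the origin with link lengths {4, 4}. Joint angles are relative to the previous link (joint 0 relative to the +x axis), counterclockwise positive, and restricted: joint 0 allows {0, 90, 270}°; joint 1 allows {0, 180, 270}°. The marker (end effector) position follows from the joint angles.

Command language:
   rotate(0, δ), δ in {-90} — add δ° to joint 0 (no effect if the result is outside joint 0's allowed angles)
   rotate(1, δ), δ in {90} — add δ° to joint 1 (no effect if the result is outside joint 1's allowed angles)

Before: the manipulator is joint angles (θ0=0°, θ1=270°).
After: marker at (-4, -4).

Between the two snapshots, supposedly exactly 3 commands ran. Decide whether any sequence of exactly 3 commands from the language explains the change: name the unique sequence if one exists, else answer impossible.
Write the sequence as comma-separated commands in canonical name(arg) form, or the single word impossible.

rotate(0, -90), rotate(0, -90), rotate(0, -90)

begin: joint angles (θ0=0°, θ1=270°)
[1] after rotate(0, -90): joint angles (θ0=270°, θ1=270°)
[2] after rotate(0, -90): joint angles (θ0=270°, θ1=270°)
[3] after rotate(0, -90): joint angles (θ0=270°, θ1=270°)
all 8 alternatives checked — unique.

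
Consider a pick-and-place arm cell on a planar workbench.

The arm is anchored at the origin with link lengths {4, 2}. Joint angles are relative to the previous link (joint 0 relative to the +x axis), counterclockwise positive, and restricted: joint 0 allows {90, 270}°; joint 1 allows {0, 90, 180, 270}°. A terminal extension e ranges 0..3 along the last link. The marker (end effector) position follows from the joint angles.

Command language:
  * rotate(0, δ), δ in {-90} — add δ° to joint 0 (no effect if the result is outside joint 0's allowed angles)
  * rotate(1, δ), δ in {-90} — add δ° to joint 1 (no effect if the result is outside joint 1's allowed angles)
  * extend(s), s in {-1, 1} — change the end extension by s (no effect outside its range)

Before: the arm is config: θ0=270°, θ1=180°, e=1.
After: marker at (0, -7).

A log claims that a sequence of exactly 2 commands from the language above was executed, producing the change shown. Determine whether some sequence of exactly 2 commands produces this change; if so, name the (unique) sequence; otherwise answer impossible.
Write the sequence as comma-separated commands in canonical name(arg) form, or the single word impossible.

rotate(1, -90), rotate(1, -90)

initial: config: θ0=270°, θ1=180°, e=1
1. rotate(1, -90) → config: θ0=270°, θ1=90°, e=1
2. rotate(1, -90) → config: θ0=270°, θ1=0°, e=1
uniquely the one of 16 2-step routes that fits.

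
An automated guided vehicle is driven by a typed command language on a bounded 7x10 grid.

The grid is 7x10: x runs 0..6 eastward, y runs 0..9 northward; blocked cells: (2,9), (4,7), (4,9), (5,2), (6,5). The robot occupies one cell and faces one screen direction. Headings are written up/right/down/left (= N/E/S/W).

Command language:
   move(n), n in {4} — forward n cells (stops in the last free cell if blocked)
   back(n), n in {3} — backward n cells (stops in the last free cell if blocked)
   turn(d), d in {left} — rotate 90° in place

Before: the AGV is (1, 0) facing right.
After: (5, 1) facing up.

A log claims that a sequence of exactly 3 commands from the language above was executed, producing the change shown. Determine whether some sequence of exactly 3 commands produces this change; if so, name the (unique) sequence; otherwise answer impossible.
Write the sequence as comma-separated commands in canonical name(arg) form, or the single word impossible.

key: position moved to (5,1) AND the heading swung to N — translation plus rotation needed
from: (1, 0) facing right
step 1 (move(4)): (5, 0) facing right
step 2 (turn(left)): (5, 0) facing up
step 3 (move(4)): (5, 1) facing up
no other 3-command option fits: unique.

move(4), turn(left), move(4)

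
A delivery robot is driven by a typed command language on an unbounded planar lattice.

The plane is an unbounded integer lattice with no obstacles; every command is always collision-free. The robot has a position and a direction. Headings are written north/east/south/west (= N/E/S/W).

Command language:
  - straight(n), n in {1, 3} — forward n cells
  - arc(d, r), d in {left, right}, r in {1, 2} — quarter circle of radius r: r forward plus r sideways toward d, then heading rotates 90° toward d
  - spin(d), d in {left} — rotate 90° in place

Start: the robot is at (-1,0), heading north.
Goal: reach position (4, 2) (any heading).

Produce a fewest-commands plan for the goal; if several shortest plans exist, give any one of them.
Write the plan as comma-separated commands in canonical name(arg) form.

start: at (-1,0), heading north
step 1 (arc(right, 2)): at (1,2), heading east
step 2 (straight(3)): at (4,2), heading east
minimal: 2 command(s), checked below 2.

arc(right, 2), straight(3)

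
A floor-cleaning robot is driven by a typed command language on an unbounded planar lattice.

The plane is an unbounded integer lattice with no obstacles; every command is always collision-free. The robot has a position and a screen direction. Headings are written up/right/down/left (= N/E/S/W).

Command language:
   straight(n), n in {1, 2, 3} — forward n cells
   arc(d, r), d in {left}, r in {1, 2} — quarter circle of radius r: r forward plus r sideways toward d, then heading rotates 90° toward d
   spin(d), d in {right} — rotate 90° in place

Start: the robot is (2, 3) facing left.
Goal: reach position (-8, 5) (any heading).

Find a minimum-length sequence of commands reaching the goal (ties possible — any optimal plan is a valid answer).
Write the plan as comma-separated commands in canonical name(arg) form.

begin: (2, 3) facing left
t=1 spin(right) ⇒ (2, 3) facing up
t=2 arc(left, 2) ⇒ (0, 5) facing left
t=3 straight(3) ⇒ (-3, 5) facing left
t=4 straight(3) ⇒ (-6, 5) facing left
t=5 straight(2) ⇒ (-8, 5) facing left
minimal: 5 command(s), checked below 5.

spin(right), arc(left, 2), straight(3), straight(3), straight(2)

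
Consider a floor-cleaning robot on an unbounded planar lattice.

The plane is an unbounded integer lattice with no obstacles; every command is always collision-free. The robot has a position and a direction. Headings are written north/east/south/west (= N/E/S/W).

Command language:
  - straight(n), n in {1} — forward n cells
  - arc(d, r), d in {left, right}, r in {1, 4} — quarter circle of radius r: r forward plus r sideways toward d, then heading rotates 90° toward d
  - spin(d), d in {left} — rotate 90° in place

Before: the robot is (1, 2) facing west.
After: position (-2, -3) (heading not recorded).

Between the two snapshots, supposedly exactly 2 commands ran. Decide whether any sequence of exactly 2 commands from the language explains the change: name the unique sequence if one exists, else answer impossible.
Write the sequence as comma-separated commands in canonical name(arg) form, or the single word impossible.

arc(left, 4), arc(left, 1)

key: running arc(left, 1) before arc(left, 4) would end elsewhere — order is forced
t0: (1, 2) facing west
[1] after arc(left, 4): (-3, -2) facing south
[2] after arc(left, 1): (-2, -3) facing east
no other 2-command option fits: unique.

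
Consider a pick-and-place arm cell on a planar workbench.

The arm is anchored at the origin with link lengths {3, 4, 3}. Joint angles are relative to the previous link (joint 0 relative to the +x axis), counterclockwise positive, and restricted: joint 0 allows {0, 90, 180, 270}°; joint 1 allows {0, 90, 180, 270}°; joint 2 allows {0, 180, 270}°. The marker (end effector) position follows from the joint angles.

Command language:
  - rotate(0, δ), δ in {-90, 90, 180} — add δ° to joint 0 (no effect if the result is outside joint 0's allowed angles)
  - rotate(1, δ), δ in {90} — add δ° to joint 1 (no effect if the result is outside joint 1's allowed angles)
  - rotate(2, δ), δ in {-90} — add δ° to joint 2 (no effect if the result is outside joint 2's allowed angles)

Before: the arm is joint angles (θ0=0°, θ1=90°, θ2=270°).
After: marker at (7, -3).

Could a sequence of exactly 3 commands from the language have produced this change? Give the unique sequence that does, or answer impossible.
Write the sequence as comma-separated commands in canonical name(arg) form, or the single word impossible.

rotate(1, 90), rotate(1, 90), rotate(1, 90)

t0: joint angles (θ0=0°, θ1=90°, θ2=270°)
1. rotate(1, 90) → joint angles (θ0=0°, θ1=180°, θ2=270°)
2. rotate(1, 90) → joint angles (θ0=0°, θ1=270°, θ2=270°)
3. rotate(1, 90) → joint angles (θ0=0°, θ1=0°, θ2=270°)
no rival 3-sequence matches.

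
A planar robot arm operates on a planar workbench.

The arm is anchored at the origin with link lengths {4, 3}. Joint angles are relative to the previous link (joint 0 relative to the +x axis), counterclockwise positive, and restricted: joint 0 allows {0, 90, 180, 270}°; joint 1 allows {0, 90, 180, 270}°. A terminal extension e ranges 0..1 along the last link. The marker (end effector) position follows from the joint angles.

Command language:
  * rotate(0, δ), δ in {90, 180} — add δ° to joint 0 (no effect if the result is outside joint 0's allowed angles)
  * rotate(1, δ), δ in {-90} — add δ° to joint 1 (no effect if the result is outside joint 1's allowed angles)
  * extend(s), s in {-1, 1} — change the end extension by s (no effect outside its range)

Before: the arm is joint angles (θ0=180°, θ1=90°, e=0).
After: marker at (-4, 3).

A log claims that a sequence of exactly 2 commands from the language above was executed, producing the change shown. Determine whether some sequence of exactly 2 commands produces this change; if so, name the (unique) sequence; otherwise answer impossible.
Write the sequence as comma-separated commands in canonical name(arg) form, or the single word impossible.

rotate(1, -90), rotate(1, -90)

start: joint angles (θ0=180°, θ1=90°, e=0)
[1] after rotate(1, -90): joint angles (θ0=180°, θ1=0°, e=0)
[2] after rotate(1, -90): joint angles (θ0=180°, θ1=270°, e=0)
no other 2-command option fits: unique.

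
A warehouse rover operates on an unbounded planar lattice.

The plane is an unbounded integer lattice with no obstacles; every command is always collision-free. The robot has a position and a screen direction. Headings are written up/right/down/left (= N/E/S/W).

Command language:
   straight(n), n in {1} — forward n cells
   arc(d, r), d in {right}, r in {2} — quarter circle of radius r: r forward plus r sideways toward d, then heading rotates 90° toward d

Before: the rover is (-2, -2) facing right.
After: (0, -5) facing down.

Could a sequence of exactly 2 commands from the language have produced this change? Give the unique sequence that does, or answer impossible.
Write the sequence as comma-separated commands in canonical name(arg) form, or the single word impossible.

key: running straight(1) before arc(right, 2) would end elsewhere — order is forced
t0: (-2, -2) facing right
t=1 arc(right, 2) ⇒ (0, -4) facing down
t=2 straight(1) ⇒ (0, -5) facing down
uniquely the one of 4 2-step routes that fits.

arc(right, 2), straight(1)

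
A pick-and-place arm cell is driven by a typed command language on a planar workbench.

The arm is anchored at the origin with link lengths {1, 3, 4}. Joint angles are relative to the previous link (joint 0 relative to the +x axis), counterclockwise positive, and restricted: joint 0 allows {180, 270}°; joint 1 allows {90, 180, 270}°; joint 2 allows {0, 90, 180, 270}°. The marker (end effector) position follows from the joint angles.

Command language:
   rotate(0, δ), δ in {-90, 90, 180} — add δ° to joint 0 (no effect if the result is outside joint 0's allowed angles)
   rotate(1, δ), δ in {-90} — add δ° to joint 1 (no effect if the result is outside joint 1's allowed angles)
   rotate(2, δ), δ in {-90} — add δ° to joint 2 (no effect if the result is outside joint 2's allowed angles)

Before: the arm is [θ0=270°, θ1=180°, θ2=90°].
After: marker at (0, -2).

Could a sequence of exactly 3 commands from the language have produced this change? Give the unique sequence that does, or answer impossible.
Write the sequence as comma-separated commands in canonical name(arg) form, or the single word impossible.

t0: [θ0=270°, θ1=180°, θ2=90°]
step 1 (rotate(2, -90)): [θ0=270°, θ1=180°, θ2=0°]
step 2 (rotate(2, -90)): [θ0=270°, θ1=180°, θ2=270°]
step 3 (rotate(2, -90)): [θ0=270°, θ1=180°, θ2=180°]
no other 3-command option fits: unique.

rotate(2, -90), rotate(2, -90), rotate(2, -90)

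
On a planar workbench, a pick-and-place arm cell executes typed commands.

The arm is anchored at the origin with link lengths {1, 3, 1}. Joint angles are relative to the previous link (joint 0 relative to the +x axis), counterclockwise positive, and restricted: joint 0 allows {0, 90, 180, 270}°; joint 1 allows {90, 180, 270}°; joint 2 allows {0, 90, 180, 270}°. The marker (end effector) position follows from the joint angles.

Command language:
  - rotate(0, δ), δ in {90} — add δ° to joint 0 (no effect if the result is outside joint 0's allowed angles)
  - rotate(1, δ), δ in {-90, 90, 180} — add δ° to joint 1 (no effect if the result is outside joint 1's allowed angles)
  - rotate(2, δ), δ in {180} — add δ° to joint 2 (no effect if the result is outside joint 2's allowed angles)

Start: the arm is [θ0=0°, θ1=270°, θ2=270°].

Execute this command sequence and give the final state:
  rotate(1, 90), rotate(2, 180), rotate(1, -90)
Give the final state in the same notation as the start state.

begin: [θ0=0°, θ1=270°, θ2=270°]
step 1 (rotate(1, 90)): [θ0=0°, θ1=270°, θ2=270°]
step 2 (rotate(2, 180)): [θ0=0°, θ1=270°, θ2=90°]
step 3 (rotate(1, -90)): [θ0=0°, θ1=180°, θ2=90°]

[θ0=0°, θ1=180°, θ2=90°]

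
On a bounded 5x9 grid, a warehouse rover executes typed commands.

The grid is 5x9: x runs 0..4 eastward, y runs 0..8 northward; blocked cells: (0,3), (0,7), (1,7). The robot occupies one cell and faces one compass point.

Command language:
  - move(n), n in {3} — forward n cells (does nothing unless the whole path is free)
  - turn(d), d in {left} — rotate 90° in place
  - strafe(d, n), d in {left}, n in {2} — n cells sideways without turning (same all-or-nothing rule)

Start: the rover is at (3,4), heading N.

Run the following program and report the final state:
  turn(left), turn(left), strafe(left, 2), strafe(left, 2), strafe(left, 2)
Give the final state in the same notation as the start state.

from: at (3,4), heading N
step 1 (turn(left)): at (3,4), heading W
step 2 (turn(left)): at (3,4), heading S
step 3 (strafe(left, 2)): at (3,4), heading S
step 4 (strafe(left, 2)): at (3,4), heading S
step 5 (strafe(left, 2)): at (3,4), heading S

at (3,4), heading S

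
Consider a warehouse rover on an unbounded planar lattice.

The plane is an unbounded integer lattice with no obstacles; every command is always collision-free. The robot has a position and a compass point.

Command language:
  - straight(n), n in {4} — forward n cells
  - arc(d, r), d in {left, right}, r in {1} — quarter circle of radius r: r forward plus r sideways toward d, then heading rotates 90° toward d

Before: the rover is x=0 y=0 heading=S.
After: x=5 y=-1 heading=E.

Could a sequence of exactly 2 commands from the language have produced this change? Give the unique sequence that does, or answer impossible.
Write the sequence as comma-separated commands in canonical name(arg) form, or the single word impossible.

key: position moved to (5,-1) AND the heading swung to E — translation plus rotation needed
start: x=0 y=0 heading=S
t=1 arc(left, 1) ⇒ x=1 y=-1 heading=E
t=2 straight(4) ⇒ x=5 y=-1 heading=E
no other 2-command option fits: unique.

arc(left, 1), straight(4)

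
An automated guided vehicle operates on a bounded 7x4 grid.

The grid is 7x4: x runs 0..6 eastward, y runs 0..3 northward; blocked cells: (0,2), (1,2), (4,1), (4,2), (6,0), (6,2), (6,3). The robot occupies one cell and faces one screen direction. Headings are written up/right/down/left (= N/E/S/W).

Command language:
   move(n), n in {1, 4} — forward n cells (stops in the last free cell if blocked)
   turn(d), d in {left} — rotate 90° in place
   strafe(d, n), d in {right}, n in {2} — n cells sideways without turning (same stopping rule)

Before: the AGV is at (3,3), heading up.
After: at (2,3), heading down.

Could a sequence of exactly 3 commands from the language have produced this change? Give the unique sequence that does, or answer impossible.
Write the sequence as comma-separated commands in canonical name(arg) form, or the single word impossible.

turn(left), move(1), turn(left)

key: cell and facing (now S) both changed — the 3 commands mix motion and turning
initial: at (3,3), heading up
step 1 (turn(left)): at (3,3), heading left
step 2 (move(1)): at (2,3), heading left
step 3 (turn(left)): at (2,3), heading down
all 64 alternatives checked — unique.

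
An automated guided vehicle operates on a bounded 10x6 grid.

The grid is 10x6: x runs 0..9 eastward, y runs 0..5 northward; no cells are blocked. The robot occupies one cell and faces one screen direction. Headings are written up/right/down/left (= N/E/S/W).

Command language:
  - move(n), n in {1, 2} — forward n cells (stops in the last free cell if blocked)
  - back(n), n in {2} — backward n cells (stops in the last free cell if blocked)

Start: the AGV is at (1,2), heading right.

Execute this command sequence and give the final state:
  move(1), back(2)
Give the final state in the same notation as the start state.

start: at (1,2), heading right
1. move(1) → at (2,2), heading right
2. back(2) → at (0,2), heading right

at (0,2), heading right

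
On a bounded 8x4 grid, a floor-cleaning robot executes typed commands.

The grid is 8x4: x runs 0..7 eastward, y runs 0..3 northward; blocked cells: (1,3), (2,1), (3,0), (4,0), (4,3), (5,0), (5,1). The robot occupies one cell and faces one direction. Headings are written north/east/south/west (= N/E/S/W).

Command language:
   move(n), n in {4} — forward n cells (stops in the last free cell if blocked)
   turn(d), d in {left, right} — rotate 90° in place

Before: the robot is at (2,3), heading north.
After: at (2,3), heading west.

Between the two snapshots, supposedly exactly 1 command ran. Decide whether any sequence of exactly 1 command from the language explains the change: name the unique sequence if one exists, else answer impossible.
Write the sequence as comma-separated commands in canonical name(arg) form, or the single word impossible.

turn(left)

key: parked at (2,3) the whole time — nothing moves the robot
start: at (2,3), heading north
t=1 turn(left) ⇒ at (2,3), heading west
no other 1-command option fits: unique.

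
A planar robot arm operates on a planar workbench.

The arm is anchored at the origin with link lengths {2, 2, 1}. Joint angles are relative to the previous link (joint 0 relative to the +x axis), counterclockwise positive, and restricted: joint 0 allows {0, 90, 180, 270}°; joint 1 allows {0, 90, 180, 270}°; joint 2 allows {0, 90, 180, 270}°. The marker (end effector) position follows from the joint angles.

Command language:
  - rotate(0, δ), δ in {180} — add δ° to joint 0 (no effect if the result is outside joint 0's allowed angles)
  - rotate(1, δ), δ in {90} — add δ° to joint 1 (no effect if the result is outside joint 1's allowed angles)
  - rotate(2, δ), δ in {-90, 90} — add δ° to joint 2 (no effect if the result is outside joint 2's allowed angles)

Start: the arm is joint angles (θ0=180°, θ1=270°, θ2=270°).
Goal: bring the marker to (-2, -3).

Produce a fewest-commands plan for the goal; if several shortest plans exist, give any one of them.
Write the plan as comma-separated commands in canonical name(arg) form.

begin: joint angles (θ0=180°, θ1=270°, θ2=270°)
step 1 (rotate(2, 90)): joint angles (θ0=180°, θ1=270°, θ2=0°)
step 2 (rotate(1, 90)): joint angles (θ0=180°, θ1=0°, θ2=0°)
step 3 (rotate(1, 90)): joint angles (θ0=180°, θ1=90°, θ2=0°)
shorter routes all fall short; 3 is best.

rotate(2, 90), rotate(1, 90), rotate(1, 90)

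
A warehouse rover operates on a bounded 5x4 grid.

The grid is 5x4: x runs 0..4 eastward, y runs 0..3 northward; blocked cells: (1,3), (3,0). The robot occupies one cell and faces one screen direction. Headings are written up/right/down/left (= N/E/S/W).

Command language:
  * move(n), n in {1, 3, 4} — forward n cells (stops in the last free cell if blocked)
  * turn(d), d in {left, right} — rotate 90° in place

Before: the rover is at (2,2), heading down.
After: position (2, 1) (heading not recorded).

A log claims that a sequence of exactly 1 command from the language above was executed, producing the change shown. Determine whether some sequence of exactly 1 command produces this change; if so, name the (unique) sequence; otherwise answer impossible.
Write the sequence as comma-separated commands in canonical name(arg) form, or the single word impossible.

move(1)

t0: at (2,2), heading down
1. move(1) → at (2,1), heading down
all 5 alternatives checked — unique.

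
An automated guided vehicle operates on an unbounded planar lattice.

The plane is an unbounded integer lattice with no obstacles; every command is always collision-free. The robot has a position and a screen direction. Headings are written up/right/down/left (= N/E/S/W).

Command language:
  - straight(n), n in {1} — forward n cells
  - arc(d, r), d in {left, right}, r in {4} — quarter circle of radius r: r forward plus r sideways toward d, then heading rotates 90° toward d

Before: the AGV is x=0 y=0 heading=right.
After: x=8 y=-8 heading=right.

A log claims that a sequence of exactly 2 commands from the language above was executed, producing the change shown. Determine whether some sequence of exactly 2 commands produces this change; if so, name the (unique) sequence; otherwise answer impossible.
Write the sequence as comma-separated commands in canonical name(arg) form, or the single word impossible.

key: running arc(left, 4) before arc(right, 4) would end elsewhere — order is forced
begin: x=0 y=0 heading=right
1. arc(right, 4) → x=4 y=-4 heading=down
2. arc(left, 4) → x=8 y=-8 heading=right
uniquely the one of 9 2-step routes that fits.

arc(right, 4), arc(left, 4)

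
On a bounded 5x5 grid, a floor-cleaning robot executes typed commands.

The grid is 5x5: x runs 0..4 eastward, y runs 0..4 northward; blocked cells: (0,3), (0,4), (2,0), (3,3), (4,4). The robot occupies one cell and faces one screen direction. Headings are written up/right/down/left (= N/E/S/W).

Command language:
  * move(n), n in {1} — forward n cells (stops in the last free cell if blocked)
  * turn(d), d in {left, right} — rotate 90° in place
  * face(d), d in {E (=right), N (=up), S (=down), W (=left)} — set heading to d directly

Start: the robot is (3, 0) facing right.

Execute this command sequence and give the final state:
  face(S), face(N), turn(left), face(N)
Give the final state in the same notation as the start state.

(3, 0) facing up

initial: (3, 0) facing right
[1] after face(S): (3, 0) facing down
[2] after face(N): (3, 0) facing up
[3] after turn(left): (3, 0) facing left
[4] after face(N): (3, 0) facing up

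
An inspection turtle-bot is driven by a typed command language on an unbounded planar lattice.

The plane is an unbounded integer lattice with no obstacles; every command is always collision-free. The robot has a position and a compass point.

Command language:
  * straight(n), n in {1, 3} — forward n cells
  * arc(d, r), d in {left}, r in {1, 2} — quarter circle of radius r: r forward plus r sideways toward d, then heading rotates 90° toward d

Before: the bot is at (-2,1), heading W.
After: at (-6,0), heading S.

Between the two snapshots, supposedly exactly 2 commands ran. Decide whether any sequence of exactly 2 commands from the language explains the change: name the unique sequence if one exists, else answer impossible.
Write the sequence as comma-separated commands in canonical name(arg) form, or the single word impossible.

straight(3), arc(left, 1)

key: position moved to (-6,0) AND the heading swung to S — translation plus rotation needed
t0: at (-2,1), heading W
1. straight(3) → at (-5,1), heading W
2. arc(left, 1) → at (-6,0), heading S
uniquely the one of 16 2-step routes that fits.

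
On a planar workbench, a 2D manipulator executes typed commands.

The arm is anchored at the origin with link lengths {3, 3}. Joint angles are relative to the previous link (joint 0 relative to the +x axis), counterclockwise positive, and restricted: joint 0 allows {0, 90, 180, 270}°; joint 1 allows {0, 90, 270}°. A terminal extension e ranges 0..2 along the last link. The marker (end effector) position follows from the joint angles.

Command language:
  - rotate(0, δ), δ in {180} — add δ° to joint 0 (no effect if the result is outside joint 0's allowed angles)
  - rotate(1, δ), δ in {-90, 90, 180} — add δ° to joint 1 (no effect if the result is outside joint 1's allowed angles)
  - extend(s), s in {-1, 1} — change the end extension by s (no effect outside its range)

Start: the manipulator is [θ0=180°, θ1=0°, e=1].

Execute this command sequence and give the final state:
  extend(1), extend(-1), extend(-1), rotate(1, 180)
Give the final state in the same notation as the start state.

[θ0=180°, θ1=0°, e=0]

begin: [θ0=180°, θ1=0°, e=1]
[1] after extend(1): [θ0=180°, θ1=0°, e=2]
[2] after extend(-1): [θ0=180°, θ1=0°, e=1]
[3] after extend(-1): [θ0=180°, θ1=0°, e=0]
[4] after rotate(1, 180): [θ0=180°, θ1=0°, e=0]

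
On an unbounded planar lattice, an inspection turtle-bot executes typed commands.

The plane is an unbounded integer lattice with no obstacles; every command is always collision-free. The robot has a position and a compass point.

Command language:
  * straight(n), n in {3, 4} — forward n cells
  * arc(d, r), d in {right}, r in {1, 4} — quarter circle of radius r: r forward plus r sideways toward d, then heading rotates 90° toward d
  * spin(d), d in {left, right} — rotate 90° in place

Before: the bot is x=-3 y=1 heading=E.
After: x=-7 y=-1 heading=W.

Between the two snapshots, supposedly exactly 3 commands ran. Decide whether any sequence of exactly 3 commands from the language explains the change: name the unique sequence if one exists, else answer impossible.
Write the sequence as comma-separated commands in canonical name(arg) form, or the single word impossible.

key: running straight(4) before arc(right, 1) would end elsewhere — order is forced
start: x=-3 y=1 heading=E
1. arc(right, 1) → x=-2 y=0 heading=S
2. arc(right, 1) → x=-3 y=-1 heading=W
3. straight(4) → x=-7 y=-1 heading=W
no rival 3-sequence matches.

arc(right, 1), arc(right, 1), straight(4)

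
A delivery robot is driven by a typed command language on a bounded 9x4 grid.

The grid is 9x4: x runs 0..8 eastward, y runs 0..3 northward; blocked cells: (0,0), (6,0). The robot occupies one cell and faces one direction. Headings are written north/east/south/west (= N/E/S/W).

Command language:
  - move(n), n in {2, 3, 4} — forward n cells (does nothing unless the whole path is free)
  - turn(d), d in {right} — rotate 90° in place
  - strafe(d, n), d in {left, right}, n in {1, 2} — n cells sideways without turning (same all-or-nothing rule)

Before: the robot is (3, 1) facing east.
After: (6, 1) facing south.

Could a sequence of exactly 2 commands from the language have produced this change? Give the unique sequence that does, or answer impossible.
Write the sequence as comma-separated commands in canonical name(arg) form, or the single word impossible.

move(3), turn(right)

key: order matters: swapping move(3) and turn(right) lands elsewhere
from: (3, 1) facing east
t=1 move(3) ⇒ (6, 1) facing east
t=2 turn(right) ⇒ (6, 1) facing south
no other 2-command option fits: unique.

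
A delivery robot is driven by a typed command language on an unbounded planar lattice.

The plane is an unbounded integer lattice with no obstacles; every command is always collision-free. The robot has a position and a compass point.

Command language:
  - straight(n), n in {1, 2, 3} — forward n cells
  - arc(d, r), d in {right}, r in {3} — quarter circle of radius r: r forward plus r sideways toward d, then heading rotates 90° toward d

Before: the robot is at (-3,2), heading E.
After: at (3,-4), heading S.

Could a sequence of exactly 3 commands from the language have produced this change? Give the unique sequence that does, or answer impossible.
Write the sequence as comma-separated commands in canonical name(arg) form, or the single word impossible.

straight(3), arc(right, 3), straight(3)

key: cell and facing (now S) both changed — the 3 commands mix motion and turning
begin: at (-3,2), heading E
1. straight(3) → at (0,2), heading E
2. arc(right, 3) → at (3,-1), heading S
3. straight(3) → at (3,-4), heading S
uniquely the one of 64 3-step routes that fits.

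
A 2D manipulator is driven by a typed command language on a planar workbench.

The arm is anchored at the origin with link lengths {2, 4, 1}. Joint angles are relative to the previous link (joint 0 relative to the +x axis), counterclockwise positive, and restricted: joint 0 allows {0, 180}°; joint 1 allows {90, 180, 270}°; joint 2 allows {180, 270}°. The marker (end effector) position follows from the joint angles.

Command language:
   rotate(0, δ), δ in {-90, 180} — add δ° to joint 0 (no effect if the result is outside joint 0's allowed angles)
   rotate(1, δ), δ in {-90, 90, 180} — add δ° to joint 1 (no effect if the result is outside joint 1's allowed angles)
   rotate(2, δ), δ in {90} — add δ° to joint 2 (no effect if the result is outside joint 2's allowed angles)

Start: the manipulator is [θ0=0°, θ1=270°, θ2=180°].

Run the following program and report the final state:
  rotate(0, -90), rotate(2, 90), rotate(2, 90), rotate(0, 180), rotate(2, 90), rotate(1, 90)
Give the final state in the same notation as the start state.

initial: [θ0=0°, θ1=270°, θ2=180°]
1. rotate(0, -90) → [θ0=0°, θ1=270°, θ2=180°]
2. rotate(2, 90) → [θ0=0°, θ1=270°, θ2=270°]
3. rotate(2, 90) → [θ0=0°, θ1=270°, θ2=270°]
4. rotate(0, 180) → [θ0=180°, θ1=270°, θ2=270°]
5. rotate(2, 90) → [θ0=180°, θ1=270°, θ2=270°]
6. rotate(1, 90) → [θ0=180°, θ1=270°, θ2=270°]

[θ0=180°, θ1=270°, θ2=270°]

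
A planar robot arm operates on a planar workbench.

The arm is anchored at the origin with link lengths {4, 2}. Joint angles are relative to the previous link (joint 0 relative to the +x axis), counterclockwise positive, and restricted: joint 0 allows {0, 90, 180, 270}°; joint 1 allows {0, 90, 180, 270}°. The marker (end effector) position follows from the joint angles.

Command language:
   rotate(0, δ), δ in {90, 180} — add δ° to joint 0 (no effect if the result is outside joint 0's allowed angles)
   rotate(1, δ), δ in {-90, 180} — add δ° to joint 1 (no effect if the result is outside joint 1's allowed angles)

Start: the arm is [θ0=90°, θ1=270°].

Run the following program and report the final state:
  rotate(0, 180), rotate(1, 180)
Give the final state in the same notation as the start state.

[θ0=270°, θ1=90°]

start: [θ0=90°, θ1=270°]
1. rotate(0, 180) → [θ0=270°, θ1=270°]
2. rotate(1, 180) → [θ0=270°, θ1=90°]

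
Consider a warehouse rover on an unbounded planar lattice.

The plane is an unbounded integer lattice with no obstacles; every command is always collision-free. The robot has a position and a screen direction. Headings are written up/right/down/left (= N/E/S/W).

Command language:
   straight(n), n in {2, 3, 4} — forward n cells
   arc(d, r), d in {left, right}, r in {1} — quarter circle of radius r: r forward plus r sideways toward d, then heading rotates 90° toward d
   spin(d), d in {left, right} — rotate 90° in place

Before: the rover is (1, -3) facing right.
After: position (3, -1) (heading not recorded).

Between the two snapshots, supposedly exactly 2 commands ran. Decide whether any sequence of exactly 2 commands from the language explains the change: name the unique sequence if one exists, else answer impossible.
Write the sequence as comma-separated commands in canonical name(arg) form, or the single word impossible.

arc(left, 1), arc(right, 1)

key: order matters: swapping arc(left, 1) and arc(right, 1) lands elsewhere
initial: (1, -3) facing right
[1] after arc(left, 1): (2, -2) facing up
[2] after arc(right, 1): (3, -1) facing right
no other 2-command option fits: unique.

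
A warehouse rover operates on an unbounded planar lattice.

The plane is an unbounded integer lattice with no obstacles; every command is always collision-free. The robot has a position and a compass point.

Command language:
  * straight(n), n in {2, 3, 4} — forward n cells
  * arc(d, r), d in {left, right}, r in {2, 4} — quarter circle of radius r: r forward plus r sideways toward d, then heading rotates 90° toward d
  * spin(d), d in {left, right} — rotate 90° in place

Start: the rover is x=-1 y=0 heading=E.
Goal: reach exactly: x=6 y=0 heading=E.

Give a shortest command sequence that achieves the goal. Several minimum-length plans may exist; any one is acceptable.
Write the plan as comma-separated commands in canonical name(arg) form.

straight(3), straight(4)

begin: x=-1 y=0 heading=E
t=1 straight(3) ⇒ x=2 y=0 heading=E
t=2 straight(4) ⇒ x=6 y=0 heading=E
shorter routes all fall short; 2 is best.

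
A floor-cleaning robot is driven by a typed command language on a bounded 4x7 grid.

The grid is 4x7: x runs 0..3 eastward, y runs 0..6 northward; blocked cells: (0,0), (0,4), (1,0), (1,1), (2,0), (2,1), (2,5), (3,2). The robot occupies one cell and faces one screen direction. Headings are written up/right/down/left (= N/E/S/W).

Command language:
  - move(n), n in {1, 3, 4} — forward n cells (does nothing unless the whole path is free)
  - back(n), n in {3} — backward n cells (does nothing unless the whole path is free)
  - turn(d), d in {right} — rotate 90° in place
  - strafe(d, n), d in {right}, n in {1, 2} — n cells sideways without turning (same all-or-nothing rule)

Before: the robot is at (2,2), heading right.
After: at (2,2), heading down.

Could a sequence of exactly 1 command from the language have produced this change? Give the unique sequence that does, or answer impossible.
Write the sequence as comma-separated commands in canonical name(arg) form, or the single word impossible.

turn(right)

key: (2,2) unchanged — the single command moves nothing
begin: at (2,2), heading right
[1] after turn(right): at (2,2), heading down
no other 1-command option fits: unique.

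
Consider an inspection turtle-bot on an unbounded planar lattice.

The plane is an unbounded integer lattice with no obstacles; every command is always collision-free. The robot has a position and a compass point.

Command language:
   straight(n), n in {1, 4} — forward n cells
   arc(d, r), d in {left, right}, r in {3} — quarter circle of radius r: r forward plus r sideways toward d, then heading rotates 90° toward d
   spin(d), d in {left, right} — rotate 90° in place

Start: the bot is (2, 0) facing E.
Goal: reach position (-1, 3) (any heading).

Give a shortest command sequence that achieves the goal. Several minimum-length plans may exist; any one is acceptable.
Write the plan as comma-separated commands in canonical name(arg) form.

initial: (2, 0) facing E
1. spin(left) → (2, 0) facing N
2. arc(left, 3) → (-1, 3) facing W
shorter routes all fall short; 2 is best.

spin(left), arc(left, 3)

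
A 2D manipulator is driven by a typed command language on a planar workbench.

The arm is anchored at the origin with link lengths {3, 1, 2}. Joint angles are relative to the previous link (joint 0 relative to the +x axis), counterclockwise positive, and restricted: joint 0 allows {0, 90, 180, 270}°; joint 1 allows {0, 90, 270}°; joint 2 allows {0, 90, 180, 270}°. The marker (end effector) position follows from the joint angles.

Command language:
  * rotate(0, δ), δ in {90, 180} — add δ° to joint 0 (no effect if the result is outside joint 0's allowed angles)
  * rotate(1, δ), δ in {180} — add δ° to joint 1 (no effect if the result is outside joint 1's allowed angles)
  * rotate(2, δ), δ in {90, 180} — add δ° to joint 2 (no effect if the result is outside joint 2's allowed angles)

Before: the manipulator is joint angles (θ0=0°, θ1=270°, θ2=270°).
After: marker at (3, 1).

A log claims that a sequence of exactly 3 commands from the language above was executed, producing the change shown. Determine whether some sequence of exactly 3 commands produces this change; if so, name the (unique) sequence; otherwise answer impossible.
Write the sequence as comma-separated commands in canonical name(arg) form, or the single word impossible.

from: joint angles (θ0=0°, θ1=270°, θ2=270°)
t=1 rotate(2, 90) ⇒ joint angles (θ0=0°, θ1=270°, θ2=0°)
t=2 rotate(2, 90) ⇒ joint angles (θ0=0°, θ1=270°, θ2=90°)
t=3 rotate(2, 90) ⇒ joint angles (θ0=0°, θ1=270°, θ2=180°)
no rival 3-sequence matches.

rotate(2, 90), rotate(2, 90), rotate(2, 90)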